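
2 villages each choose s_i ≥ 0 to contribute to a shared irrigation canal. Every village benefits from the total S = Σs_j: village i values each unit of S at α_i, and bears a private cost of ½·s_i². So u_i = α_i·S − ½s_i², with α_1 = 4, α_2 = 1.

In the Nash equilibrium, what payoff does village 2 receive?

4.5

Village i's FOC: ∂u_i/∂s_i = α_i − s_i = 0, so s_i* = α_i.
NE contributions = (4, 1); S = 5.
u_2 = α_2·S − ½·(s_2)² = 1·5 − ½·1² = 4.5.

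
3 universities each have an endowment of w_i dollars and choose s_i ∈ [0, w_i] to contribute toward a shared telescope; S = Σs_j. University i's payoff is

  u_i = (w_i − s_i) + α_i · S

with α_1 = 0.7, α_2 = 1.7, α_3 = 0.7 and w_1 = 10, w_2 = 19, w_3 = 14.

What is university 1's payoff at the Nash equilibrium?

∂u_i/∂s_i = α_i − 1, so university i contributes w_i if α_i > 1, else 0.
α_i > 1 for i ∈ {2}; NE contributions (0, 19, 0), S = 19.
u_1 = (10 − 0) + 0.7·19 = 23.3.

23.3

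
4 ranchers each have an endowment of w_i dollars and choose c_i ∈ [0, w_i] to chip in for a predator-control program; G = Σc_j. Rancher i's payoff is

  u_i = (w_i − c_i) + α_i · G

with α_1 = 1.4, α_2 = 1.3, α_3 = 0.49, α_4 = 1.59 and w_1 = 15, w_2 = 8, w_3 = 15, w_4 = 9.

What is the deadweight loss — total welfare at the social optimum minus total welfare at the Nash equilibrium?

∂u_i/∂c_i = α_i − 1, so rancher i contributes w_i if α_i > 1, else 0.
α_i > 1 for i ∈ {1, 2, 4}; NE contributions (15, 8, 0, 9), G = 32.
W^NE = Σw_i − G^NE + (Σα_i)·G^NE = 47 + 3.78·32 = 167.96.
Planner: ∂(Σu_j)/∂c_i = Σα_j − 1 = 3.78 > 0, so everyone contributes w_i; G^SO = 47, W^SO = 47 + 3.78·47 = 224.66.
Deadweight loss = 56.7.

56.7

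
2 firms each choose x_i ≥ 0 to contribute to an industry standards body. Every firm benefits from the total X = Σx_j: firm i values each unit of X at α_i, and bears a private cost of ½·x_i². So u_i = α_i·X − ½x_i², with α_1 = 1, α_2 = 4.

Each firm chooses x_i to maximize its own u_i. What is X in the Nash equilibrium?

5

Firm i's FOC: ∂u_i/∂x_i = α_i − x_i = 0, so x_i* = α_i.
NE contributions = (1, 4); X = 5.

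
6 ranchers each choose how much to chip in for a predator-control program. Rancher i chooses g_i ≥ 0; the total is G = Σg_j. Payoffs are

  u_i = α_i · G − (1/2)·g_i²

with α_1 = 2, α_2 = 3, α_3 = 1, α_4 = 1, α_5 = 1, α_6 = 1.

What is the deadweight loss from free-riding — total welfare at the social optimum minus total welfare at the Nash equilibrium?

170.5

Rancher i's FOC: ∂u_i/∂g_i = α_i − g_i = 0, so g_i* = α_i.
NE contributions = (2, 3, 1, 1, 1, 1); G = 9.
W^NE = (Σα)·G − ½Σα_i² = 9² − ½·17 = 72.5.
Planner sets g_i = Σα_j = 9 for every i, so G^SO = 6·9 = 54.
W^SO = (Σα)·G^SO − ½·6·(Σα)² = (6/2)·9² = 243.
Deadweight loss = W^SO − W^NE = 170.5.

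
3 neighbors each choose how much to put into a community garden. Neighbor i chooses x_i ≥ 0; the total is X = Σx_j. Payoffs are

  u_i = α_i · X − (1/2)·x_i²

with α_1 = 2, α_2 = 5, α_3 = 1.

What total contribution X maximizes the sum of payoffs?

Planner FOC: ∂(Σu_j)/∂x_i = (Σα_j) − x_i = 0, so x_i^SO = Σα_j = 8 for every i; X^SO = 24.

24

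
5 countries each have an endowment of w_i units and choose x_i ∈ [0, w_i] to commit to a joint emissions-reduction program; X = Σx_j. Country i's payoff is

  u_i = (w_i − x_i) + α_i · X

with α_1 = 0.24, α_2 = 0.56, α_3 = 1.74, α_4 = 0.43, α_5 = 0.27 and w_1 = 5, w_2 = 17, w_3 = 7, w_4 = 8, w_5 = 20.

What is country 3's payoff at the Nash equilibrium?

12.18

∂u_i/∂x_i = α_i − 1, so country i contributes w_i if α_i > 1, else 0.
α_i > 1 for i ∈ {3}; NE contributions (0, 0, 7, 0, 0), X = 7.
u_3 = (7 − 7) + 1.74·7 = 12.18.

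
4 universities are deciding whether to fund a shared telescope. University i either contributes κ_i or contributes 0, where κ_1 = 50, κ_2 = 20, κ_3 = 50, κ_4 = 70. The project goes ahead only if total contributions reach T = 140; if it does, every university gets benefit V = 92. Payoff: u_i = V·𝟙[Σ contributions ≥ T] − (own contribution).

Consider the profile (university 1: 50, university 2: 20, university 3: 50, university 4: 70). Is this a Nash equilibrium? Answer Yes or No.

Total = 190 ≥ 140: provided.
University 1 (pledges 50, payoff 42): dropping to 0 → total 140, payoff 92. Profitable deviation.

No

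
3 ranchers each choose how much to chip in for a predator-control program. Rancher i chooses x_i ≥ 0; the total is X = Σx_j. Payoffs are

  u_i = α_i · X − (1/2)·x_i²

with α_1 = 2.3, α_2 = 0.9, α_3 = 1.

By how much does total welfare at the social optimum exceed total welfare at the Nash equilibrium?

12.37

Rancher i's FOC: ∂u_i/∂x_i = α_i − x_i = 0, so x_i* = α_i.
NE contributions = (2.3, 0.9, 1); X = 4.2.
W^NE = (Σα)·X − ½Σα_i² = 4.2² − ½·7.1 = 14.09.
Planner sets x_i = Σα_j = 4.2 for every i, so X^SO = 3·4.2 = 12.6.
W^SO = (Σα)·X^SO − ½·3·(Σα)² = (3/2)·4.2² = 26.46.
Deadweight loss = W^SO − W^NE = 12.37.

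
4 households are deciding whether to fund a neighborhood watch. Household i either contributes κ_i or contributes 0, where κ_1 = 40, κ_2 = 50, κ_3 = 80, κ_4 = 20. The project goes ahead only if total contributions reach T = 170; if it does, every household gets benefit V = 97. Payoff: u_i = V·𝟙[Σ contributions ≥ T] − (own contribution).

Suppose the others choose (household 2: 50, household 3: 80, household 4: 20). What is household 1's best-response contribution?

40

Others' total = 150. Contributing 40 brings total to 190 ≥ 170: gain V − κ_1 = 57.
Best response: 40.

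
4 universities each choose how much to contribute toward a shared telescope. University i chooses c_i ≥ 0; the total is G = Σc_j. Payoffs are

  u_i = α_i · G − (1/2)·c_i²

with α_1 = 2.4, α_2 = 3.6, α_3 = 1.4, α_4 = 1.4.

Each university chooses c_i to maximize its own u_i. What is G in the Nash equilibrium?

University i's FOC: ∂u_i/∂c_i = α_i − c_i = 0, so c_i* = α_i.
NE contributions = (2.4, 3.6, 1.4, 1.4); G = 8.8.

8.8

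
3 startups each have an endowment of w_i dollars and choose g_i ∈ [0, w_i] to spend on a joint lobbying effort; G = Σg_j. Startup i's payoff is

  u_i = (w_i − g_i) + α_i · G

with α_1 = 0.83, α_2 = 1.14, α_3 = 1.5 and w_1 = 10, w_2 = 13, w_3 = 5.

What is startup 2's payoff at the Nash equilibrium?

∂u_i/∂g_i = α_i − 1, so startup i contributes w_i if α_i > 1, else 0.
α_i > 1 for i ∈ {2, 3}; NE contributions (0, 13, 5), G = 18.
u_2 = (13 − 13) + 1.14·18 = 20.52.

20.52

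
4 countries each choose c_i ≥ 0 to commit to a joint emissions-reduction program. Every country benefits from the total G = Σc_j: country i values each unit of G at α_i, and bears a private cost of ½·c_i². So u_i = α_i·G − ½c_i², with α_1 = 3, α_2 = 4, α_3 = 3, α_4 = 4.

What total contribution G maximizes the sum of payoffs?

Planner FOC: ∂(Σu_j)/∂c_i = (Σα_j) − c_i = 0, so c_i^SO = Σα_j = 14 for every i; G^SO = 56.

56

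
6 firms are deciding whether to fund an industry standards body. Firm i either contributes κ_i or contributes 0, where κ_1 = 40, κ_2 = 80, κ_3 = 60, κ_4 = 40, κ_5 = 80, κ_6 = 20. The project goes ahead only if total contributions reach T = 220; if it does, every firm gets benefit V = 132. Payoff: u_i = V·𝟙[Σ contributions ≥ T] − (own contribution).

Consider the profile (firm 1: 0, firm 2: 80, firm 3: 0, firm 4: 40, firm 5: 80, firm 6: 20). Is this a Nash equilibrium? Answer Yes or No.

Total = 220 ≥ 220: provided.
Firm 1 (pledges 0, payoff 132): pledging 40 → total 260, payoff 92. No gain.
Firm 2 (pledges 80, payoff 52): dropping to 0 → total 140, payoff 0. No gain.
Firm 3 (pledges 0, payoff 132): pledging 60 → total 280, payoff 72. No gain.
Firm 4 (pledges 40, payoff 92): dropping to 0 → total 180, payoff 0. No gain.
Firm 5 (pledges 80, payoff 52): dropping to 0 → total 140, payoff 0. No gain.
Firm 6 (pledges 20, payoff 112): dropping to 0 → total 200, payoff 0. No gain.

Yes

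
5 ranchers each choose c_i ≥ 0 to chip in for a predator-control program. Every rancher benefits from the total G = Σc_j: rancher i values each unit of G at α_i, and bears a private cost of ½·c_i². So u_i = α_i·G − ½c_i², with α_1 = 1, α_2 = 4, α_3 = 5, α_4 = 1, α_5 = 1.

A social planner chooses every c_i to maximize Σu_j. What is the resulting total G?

60

Planner FOC: ∂(Σu_j)/∂c_i = (Σα_j) − c_i = 0, so c_i^SO = Σα_j = 12 for every i; G^SO = 60.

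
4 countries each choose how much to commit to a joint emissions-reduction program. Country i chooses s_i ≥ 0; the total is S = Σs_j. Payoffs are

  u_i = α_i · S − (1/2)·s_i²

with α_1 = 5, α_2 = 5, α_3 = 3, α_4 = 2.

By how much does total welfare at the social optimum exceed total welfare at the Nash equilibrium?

Country i's FOC: ∂u_i/∂s_i = α_i − s_i = 0, so s_i* = α_i.
NE contributions = (5, 5, 3, 2); S = 15.
W^NE = (Σα)·S − ½Σα_i² = 15² − ½·63 = 193.5.
Planner sets s_i = Σα_j = 15 for every i, so S^SO = 4·15 = 60.
W^SO = (Σα)·S^SO − ½·4·(Σα)² = (4/2)·15² = 450.
Deadweight loss = W^SO − W^NE = 256.5.

256.5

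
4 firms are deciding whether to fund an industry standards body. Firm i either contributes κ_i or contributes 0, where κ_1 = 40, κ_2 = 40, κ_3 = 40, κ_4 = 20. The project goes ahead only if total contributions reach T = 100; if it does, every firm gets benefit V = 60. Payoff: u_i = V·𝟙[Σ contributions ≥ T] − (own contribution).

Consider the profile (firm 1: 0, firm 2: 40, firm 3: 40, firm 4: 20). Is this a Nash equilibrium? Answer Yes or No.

Total = 100 ≥ 100: provided.
Firm 1 (pledges 0, payoff 60): pledging 40 → total 140, payoff 20. No gain.
Firm 2 (pledges 40, payoff 20): dropping to 0 → total 60, payoff 0. No gain.
Firm 3 (pledges 40, payoff 20): dropping to 0 → total 60, payoff 0. No gain.
Firm 4 (pledges 20, payoff 40): dropping to 0 → total 80, payoff 0. No gain.

Yes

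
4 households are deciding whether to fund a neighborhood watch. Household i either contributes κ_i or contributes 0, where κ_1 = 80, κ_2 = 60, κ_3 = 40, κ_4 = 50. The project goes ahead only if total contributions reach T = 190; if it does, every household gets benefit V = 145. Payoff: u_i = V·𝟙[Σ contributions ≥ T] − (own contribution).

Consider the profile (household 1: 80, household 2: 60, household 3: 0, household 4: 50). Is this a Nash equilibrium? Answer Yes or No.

Yes

Total = 190 ≥ 190: provided.
Household 1 (pledges 80, payoff 65): dropping to 0 → total 110, payoff 0. No gain.
Household 2 (pledges 60, payoff 85): dropping to 0 → total 130, payoff 0. No gain.
Household 3 (pledges 0, payoff 145): pledging 40 → total 230, payoff 105. No gain.
Household 4 (pledges 50, payoff 95): dropping to 0 → total 140, payoff 0. No gain.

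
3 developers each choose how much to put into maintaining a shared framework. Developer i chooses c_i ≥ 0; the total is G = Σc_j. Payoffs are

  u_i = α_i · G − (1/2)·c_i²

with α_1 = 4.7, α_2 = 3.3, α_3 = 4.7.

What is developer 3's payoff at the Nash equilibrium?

48.645

Developer i's FOC: ∂u_i/∂c_i = α_i − c_i = 0, so c_i* = α_i.
NE contributions = (4.7, 3.3, 4.7); G = 12.7.
u_3 = α_3·G − ½·(c_3)² = 4.7·12.7 − ½·4.7² = 48.645.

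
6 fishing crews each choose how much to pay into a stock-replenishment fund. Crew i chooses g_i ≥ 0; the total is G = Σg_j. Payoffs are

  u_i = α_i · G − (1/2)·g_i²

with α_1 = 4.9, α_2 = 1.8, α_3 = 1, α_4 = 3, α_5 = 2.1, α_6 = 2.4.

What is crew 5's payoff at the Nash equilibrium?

29.715

Crew i's FOC: ∂u_i/∂g_i = α_i − g_i = 0, so g_i* = α_i.
NE contributions = (4.9, 1.8, 1, 3, 2.1, 2.4); G = 15.2.
u_5 = α_5·G − ½·(g_5)² = 2.1·15.2 − ½·2.1² = 29.715.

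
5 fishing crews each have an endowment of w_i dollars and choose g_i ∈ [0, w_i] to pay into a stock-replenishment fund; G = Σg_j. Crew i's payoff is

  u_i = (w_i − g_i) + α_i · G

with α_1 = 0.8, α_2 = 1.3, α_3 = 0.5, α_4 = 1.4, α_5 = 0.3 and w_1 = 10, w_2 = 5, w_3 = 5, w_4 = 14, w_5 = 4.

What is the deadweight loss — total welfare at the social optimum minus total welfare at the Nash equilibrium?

62.7

∂u_i/∂g_i = α_i − 1, so crew i contributes w_i if α_i > 1, else 0.
α_i > 1 for i ∈ {2, 4}; NE contributions (0, 5, 0, 14, 0), G = 19.
W^NE = Σw_i − G^NE + (Σα_i)·G^NE = 38 + 3.3·19 = 100.7.
Planner: ∂(Σu_j)/∂g_i = Σα_j − 1 = 3.3 > 0, so everyone contributes w_i; G^SO = 38, W^SO = 38 + 3.3·38 = 163.4.
Deadweight loss = 62.7.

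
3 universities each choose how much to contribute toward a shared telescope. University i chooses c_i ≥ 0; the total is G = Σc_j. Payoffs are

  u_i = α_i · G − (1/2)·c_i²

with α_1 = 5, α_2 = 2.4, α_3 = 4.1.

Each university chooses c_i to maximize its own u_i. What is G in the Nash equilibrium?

11.5

University i's FOC: ∂u_i/∂c_i = α_i − c_i = 0, so c_i* = α_i.
NE contributions = (5, 2.4, 4.1); G = 11.5.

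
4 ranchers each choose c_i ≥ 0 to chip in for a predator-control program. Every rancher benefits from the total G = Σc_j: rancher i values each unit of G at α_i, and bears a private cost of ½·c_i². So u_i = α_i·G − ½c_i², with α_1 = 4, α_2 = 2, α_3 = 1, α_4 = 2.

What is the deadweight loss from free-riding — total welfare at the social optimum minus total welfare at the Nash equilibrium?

93.5

Rancher i's FOC: ∂u_i/∂c_i = α_i − c_i = 0, so c_i* = α_i.
NE contributions = (4, 2, 1, 2); G = 9.
W^NE = (Σα)·G − ½Σα_i² = 9² − ½·25 = 68.5.
Planner sets c_i = Σα_j = 9 for every i, so G^SO = 4·9 = 36.
W^SO = (Σα)·G^SO − ½·4·(Σα)² = (4/2)·9² = 162.
Deadweight loss = W^SO − W^NE = 93.5.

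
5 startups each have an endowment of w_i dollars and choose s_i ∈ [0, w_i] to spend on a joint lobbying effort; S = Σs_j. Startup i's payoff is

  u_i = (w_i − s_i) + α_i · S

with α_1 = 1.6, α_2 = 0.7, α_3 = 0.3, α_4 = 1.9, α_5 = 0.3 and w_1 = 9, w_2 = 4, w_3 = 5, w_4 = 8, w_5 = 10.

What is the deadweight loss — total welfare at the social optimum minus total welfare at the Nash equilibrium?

∂u_i/∂s_i = α_i − 1, so startup i contributes w_i if α_i > 1, else 0.
α_i > 1 for i ∈ {1, 4}; NE contributions (9, 0, 0, 8, 0), S = 17.
W^NE = Σw_i − S^NE + (Σα_i)·S^NE = 36 + 3.8·17 = 100.6.
Planner: ∂(Σu_j)/∂s_i = Σα_j − 1 = 3.8 > 0, so everyone contributes w_i; S^SO = 36, W^SO = 36 + 3.8·36 = 172.8.
Deadweight loss = 72.2.

72.2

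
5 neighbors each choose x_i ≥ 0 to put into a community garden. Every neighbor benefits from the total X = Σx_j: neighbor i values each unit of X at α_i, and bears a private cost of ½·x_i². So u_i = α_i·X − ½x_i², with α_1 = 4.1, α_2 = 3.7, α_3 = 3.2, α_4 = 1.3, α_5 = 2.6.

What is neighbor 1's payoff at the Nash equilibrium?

52.685

Neighbor i's FOC: ∂u_i/∂x_i = α_i − x_i = 0, so x_i* = α_i.
NE contributions = (4.1, 3.7, 3.2, 1.3, 2.6); X = 14.9.
u_1 = α_1·X − ½·(x_1)² = 4.1·14.9 − ½·4.1² = 52.685.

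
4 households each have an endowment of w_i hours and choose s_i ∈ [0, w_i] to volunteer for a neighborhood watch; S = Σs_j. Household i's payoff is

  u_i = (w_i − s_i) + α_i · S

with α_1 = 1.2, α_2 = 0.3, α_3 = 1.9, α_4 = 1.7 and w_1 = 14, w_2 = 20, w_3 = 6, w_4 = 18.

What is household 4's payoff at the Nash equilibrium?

64.6

∂u_i/∂s_i = α_i − 1, so household i contributes w_i if α_i > 1, else 0.
α_i > 1 for i ∈ {1, 3, 4}; NE contributions (14, 0, 6, 18), S = 38.
u_4 = (18 − 18) + 1.7·38 = 64.6.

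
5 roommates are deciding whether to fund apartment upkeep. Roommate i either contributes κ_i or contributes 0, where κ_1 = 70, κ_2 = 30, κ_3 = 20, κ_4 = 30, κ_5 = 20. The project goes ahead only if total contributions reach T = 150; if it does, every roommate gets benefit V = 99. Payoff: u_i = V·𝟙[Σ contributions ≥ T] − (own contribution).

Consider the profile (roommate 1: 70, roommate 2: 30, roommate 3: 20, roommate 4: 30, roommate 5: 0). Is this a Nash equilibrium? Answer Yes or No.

Total = 150 ≥ 150: provided.
Roommate 1 (pledges 70, payoff 29): dropping to 0 → total 80, payoff 0. No gain.
Roommate 2 (pledges 30, payoff 69): dropping to 0 → total 120, payoff 0. No gain.
Roommate 3 (pledges 20, payoff 79): dropping to 0 → total 130, payoff 0. No gain.
Roommate 4 (pledges 30, payoff 69): dropping to 0 → total 120, payoff 0. No gain.
Roommate 5 (pledges 0, payoff 99): pledging 20 → total 170, payoff 79. No gain.

Yes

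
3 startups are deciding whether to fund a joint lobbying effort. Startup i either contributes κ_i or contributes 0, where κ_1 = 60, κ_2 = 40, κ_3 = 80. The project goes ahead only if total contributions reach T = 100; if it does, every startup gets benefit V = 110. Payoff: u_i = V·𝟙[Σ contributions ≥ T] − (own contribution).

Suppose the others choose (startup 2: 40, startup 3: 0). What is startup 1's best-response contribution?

Others' total = 40. Contributing 60 brings total to 100 ≥ 100: gain V − κ_1 = 50.
Best response: 60.

60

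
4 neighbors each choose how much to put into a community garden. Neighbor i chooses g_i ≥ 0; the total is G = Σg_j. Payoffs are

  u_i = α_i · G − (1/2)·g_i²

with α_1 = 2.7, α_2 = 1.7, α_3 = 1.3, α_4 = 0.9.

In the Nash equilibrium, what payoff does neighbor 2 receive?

9.775

Neighbor i's FOC: ∂u_i/∂g_i = α_i − g_i = 0, so g_i* = α_i.
NE contributions = (2.7, 1.7, 1.3, 0.9); G = 6.6.
u_2 = α_2·G − ½·(g_2)² = 1.7·6.6 − ½·1.7² = 9.775.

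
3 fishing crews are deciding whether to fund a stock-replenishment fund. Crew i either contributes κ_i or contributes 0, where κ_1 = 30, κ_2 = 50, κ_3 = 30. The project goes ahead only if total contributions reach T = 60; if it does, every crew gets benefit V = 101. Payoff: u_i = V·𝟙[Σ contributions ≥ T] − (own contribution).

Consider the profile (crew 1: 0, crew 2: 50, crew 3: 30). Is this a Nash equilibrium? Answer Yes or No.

Total = 80 ≥ 60: provided.
Crew 1 (pledges 0, payoff 101): pledging 30 → total 110, payoff 71. No gain.
Crew 2 (pledges 50, payoff 51): dropping to 0 → total 30, payoff 0. No gain.
Crew 3 (pledges 30, payoff 71): dropping to 0 → total 50, payoff 0. No gain.

Yes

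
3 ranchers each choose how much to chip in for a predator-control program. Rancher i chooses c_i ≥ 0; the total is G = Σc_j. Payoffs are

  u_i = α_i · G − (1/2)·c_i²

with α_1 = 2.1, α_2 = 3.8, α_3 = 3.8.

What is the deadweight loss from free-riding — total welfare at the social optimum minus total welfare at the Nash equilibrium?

Rancher i's FOC: ∂u_i/∂c_i = α_i − c_i = 0, so c_i* = α_i.
NE contributions = (2.1, 3.8, 3.8); G = 9.7.
W^NE = (Σα)·G − ½Σα_i² = 9.7² − ½·33.29 = 77.445.
Planner sets c_i = Σα_j = 9.7 for every i, so G^SO = 3·9.7 = 29.1.
W^SO = (Σα)·G^SO − ½·3·(Σα)² = (3/2)·9.7² = 141.135.
Deadweight loss = W^SO − W^NE = 63.69.

63.69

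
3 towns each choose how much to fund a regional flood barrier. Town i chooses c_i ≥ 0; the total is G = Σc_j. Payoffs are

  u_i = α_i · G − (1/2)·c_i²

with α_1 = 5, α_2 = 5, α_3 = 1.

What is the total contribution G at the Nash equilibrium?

Town i's FOC: ∂u_i/∂c_i = α_i − c_i = 0, so c_i* = α_i.
NE contributions = (5, 5, 1); G = 11.

11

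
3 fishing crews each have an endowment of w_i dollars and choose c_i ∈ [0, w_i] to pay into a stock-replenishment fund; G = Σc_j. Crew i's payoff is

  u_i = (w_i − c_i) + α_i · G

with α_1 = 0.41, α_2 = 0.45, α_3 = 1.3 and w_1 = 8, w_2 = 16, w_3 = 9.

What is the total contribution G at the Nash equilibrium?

∂u_i/∂c_i = α_i − 1, so crew i contributes w_i if α_i > 1, else 0.
α_i > 1 for i ∈ {3}; NE contributions (0, 0, 9), G = 9.

9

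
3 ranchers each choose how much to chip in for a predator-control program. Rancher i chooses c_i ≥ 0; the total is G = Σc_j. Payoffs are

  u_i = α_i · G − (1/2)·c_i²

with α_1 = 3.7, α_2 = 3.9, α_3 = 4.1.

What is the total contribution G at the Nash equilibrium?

Rancher i's FOC: ∂u_i/∂c_i = α_i − c_i = 0, so c_i* = α_i.
NE contributions = (3.7, 3.9, 4.1); G = 11.7.

11.7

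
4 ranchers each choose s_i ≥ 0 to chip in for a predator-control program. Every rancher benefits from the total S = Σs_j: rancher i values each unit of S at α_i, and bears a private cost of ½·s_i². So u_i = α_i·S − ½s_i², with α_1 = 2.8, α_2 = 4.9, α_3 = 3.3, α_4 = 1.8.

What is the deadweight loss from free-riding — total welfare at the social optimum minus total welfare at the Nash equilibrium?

Rancher i's FOC: ∂u_i/∂s_i = α_i − s_i = 0, so s_i* = α_i.
NE contributions = (2.8, 4.9, 3.3, 1.8); S = 12.8.
W^NE = (Σα)·S − ½Σα_i² = 12.8² − ½·45.98 = 140.85.
Planner sets s_i = Σα_j = 12.8 for every i, so S^SO = 4·12.8 = 51.2.
W^SO = (Σα)·S^SO − ½·4·(Σα)² = (4/2)·12.8² = 327.68.
Deadweight loss = W^SO − W^NE = 186.83.

186.83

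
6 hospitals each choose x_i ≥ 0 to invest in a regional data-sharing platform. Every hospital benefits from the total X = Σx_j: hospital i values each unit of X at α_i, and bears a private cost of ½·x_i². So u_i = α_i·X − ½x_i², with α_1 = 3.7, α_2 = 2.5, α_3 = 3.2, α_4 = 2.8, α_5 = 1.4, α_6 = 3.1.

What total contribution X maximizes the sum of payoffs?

Planner FOC: ∂(Σu_j)/∂x_i = (Σα_j) − x_i = 0, so x_i^SO = Σα_j = 16.7 for every i; X^SO = 100.2.

100.2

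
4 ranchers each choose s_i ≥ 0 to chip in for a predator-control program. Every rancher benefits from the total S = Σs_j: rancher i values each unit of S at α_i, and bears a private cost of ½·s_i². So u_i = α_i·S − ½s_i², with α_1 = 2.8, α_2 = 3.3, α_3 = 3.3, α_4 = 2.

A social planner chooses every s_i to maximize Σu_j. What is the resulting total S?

Planner FOC: ∂(Σu_j)/∂s_i = (Σα_j) − s_i = 0, so s_i^SO = Σα_j = 11.4 for every i; S^SO = 45.6.

45.6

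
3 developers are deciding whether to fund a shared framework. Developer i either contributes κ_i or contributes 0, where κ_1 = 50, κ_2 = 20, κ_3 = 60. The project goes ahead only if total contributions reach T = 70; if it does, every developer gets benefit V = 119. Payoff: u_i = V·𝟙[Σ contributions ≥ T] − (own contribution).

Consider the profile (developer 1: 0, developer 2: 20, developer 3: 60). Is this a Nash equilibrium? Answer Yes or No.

Total = 80 ≥ 70: provided.
Developer 1 (pledges 0, payoff 119): pledging 50 → total 130, payoff 69. No gain.
Developer 2 (pledges 20, payoff 99): dropping to 0 → total 60, payoff 0. No gain.
Developer 3 (pledges 60, payoff 59): dropping to 0 → total 20, payoff 0. No gain.

Yes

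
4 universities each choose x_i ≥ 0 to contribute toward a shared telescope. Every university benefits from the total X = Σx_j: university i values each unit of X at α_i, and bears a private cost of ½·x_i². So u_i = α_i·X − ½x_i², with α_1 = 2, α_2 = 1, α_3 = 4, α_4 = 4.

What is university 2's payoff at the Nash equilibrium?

10.5

University i's FOC: ∂u_i/∂x_i = α_i − x_i = 0, so x_i* = α_i.
NE contributions = (2, 1, 4, 4); X = 11.
u_2 = α_2·X − ½·(x_2)² = 1·11 − ½·1² = 10.5.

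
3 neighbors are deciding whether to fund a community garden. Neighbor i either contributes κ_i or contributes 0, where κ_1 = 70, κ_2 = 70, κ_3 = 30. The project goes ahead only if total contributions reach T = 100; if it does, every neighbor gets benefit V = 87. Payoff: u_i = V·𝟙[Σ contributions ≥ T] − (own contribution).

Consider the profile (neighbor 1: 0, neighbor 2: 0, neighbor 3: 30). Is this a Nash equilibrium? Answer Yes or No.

Total = 30 < 100: not provided.
Neighbor 1 (pledges 0, payoff 0): pledging 70 → total 100, payoff 17. Profitable deviation.

No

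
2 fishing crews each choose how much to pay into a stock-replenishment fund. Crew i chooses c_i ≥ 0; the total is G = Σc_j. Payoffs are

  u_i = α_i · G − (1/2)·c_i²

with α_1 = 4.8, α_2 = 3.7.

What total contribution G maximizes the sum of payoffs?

17

Planner FOC: ∂(Σu_j)/∂c_i = (Σα_j) − c_i = 0, so c_i^SO = Σα_j = 8.5 for every i; G^SO = 17.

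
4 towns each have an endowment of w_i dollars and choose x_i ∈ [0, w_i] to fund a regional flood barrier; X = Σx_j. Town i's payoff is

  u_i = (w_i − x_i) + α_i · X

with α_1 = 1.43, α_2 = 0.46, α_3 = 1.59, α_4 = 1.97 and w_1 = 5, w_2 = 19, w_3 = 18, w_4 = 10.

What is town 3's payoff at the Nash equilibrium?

52.47

∂u_i/∂x_i = α_i − 1, so town i contributes w_i if α_i > 1, else 0.
α_i > 1 for i ∈ {1, 3, 4}; NE contributions (5, 0, 18, 10), X = 33.
u_3 = (18 − 18) + 1.59·33 = 52.47.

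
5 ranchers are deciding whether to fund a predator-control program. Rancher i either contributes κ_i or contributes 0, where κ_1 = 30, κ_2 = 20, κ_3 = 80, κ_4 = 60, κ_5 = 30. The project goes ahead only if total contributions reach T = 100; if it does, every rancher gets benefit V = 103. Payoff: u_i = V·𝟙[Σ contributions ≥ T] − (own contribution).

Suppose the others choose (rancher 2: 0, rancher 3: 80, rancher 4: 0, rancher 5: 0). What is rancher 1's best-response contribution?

30

Others' total = 80. Contributing 30 brings total to 110 ≥ 100: gain V − κ_1 = 73.
Best response: 30.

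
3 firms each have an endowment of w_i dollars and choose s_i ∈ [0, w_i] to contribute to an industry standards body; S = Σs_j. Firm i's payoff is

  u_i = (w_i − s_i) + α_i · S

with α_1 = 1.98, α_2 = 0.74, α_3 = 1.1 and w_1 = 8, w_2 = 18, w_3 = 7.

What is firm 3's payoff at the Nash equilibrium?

∂u_i/∂s_i = α_i − 1, so firm i contributes w_i if α_i > 1, else 0.
α_i > 1 for i ∈ {1, 3}; NE contributions (8, 0, 7), S = 15.
u_3 = (7 − 7) + 1.1·15 = 16.5.

16.5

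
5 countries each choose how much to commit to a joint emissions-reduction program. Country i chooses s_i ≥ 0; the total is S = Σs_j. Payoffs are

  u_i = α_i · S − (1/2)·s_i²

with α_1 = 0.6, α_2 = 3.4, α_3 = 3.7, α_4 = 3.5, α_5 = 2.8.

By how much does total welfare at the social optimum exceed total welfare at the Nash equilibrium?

Country i's FOC: ∂u_i/∂s_i = α_i − s_i = 0, so s_i* = α_i.
NE contributions = (0.6, 3.4, 3.7, 3.5, 2.8); S = 14.
W^NE = (Σα)·S − ½Σα_i² = 14² − ½·45.7 = 173.15.
Planner sets s_i = Σα_j = 14 for every i, so S^SO = 5·14 = 70.
W^SO = (Σα)·S^SO − ½·5·(Σα)² = (5/2)·14² = 490.
Deadweight loss = W^SO − W^NE = 316.85.

316.85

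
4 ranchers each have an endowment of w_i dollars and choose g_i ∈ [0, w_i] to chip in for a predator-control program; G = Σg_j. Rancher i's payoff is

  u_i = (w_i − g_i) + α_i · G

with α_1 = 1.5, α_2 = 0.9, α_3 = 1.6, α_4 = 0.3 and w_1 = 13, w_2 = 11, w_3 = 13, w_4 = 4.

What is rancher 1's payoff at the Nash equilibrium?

∂u_i/∂g_i = α_i − 1, so rancher i contributes w_i if α_i > 1, else 0.
α_i > 1 for i ∈ {1, 3}; NE contributions (13, 0, 13, 0), G = 26.
u_1 = (13 − 13) + 1.5·26 = 39.

39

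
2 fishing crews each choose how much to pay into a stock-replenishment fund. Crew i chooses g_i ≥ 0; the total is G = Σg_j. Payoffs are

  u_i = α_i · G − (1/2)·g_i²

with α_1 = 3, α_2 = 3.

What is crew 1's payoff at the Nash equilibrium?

13.5

Crew i's FOC: ∂u_i/∂g_i = α_i − g_i = 0, so g_i* = α_i.
NE contributions = (3, 3); G = 6.
u_1 = α_1·G − ½·(g_1)² = 3·6 − ½·3² = 13.5.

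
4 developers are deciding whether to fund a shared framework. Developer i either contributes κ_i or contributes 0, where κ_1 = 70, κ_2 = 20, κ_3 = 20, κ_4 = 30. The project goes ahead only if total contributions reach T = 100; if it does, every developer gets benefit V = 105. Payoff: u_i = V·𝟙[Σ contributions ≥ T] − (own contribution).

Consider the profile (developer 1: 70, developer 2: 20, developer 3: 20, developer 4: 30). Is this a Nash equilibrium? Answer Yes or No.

Total = 140 ≥ 100: provided.
Developer 1 (pledges 70, payoff 35): dropping to 0 → total 70, payoff 0. No gain.
Developer 2 (pledges 20, payoff 85): dropping to 0 → total 120, payoff 105. Profitable deviation.

No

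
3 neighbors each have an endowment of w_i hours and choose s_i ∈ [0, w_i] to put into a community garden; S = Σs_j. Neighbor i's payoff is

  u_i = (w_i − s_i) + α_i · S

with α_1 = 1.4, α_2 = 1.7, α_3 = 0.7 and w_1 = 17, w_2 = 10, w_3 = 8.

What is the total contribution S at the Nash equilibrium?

∂u_i/∂s_i = α_i − 1, so neighbor i contributes w_i if α_i > 1, else 0.
α_i > 1 for i ∈ {1, 2}; NE contributions (17, 10, 0), S = 27.

27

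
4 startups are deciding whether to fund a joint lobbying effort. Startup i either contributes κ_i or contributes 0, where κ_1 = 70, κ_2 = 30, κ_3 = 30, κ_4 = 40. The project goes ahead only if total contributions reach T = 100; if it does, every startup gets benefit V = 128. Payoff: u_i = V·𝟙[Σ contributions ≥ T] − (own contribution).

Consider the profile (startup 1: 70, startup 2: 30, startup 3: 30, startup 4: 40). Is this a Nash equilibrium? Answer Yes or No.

Total = 170 ≥ 100: provided.
Startup 1 (pledges 70, payoff 58): dropping to 0 → total 100, payoff 128. Profitable deviation.

No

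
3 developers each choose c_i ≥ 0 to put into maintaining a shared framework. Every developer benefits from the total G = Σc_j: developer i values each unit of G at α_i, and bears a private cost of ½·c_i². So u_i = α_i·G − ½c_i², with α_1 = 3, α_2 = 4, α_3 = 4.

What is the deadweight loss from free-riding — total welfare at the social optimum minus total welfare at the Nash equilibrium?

Developer i's FOC: ∂u_i/∂c_i = α_i − c_i = 0, so c_i* = α_i.
NE contributions = (3, 4, 4); G = 11.
W^NE = (Σα)·G − ½Σα_i² = 11² − ½·41 = 100.5.
Planner sets c_i = Σα_j = 11 for every i, so G^SO = 3·11 = 33.
W^SO = (Σα)·G^SO − ½·3·(Σα)² = (3/2)·11² = 181.5.
Deadweight loss = W^SO − W^NE = 81.

81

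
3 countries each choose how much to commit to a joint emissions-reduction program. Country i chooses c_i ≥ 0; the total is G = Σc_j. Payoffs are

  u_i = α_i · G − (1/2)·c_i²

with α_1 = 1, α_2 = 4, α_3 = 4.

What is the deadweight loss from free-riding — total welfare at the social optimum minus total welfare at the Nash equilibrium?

Country i's FOC: ∂u_i/∂c_i = α_i − c_i = 0, so c_i* = α_i.
NE contributions = (1, 4, 4); G = 9.
W^NE = (Σα)·G − ½Σα_i² = 9² − ½·33 = 64.5.
Planner sets c_i = Σα_j = 9 for every i, so G^SO = 3·9 = 27.
W^SO = (Σα)·G^SO − ½·3·(Σα)² = (3/2)·9² = 121.5.
Deadweight loss = W^SO − W^NE = 57.

57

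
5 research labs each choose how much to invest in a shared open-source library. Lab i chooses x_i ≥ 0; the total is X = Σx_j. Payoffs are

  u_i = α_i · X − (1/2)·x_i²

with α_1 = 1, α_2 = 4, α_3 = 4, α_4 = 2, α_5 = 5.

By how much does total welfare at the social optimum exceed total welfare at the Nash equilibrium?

Lab i's FOC: ∂u_i/∂x_i = α_i − x_i = 0, so x_i* = α_i.
NE contributions = (1, 4, 4, 2, 5); X = 16.
W^NE = (Σα)·X − ½Σα_i² = 16² − ½·62 = 225.
Planner sets x_i = Σα_j = 16 for every i, so X^SO = 5·16 = 80.
W^SO = (Σα)·X^SO − ½·5·(Σα)² = (5/2)·16² = 640.
Deadweight loss = W^SO − W^NE = 415.

415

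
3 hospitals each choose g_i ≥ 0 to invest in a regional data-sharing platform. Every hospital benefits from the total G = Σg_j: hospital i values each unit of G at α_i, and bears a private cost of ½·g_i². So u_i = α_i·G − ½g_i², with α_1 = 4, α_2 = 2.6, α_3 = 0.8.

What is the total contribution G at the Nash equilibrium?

7.4

Hospital i's FOC: ∂u_i/∂g_i = α_i − g_i = 0, so g_i* = α_i.
NE contributions = (4, 2.6, 0.8); G = 7.4.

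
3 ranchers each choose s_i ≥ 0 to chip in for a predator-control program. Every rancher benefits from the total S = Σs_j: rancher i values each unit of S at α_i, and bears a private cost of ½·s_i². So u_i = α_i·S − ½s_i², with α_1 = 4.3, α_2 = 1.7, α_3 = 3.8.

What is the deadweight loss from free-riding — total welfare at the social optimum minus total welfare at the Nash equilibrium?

Rancher i's FOC: ∂u_i/∂s_i = α_i − s_i = 0, so s_i* = α_i.
NE contributions = (4.3, 1.7, 3.8); S = 9.8.
W^NE = (Σα)·S − ½Σα_i² = 9.8² − ½·35.82 = 78.13.
Planner sets s_i = Σα_j = 9.8 for every i, so S^SO = 3·9.8 = 29.4.
W^SO = (Σα)·S^SO − ½·3·(Σα)² = (3/2)·9.8² = 144.06.
Deadweight loss = W^SO − W^NE = 65.93.

65.93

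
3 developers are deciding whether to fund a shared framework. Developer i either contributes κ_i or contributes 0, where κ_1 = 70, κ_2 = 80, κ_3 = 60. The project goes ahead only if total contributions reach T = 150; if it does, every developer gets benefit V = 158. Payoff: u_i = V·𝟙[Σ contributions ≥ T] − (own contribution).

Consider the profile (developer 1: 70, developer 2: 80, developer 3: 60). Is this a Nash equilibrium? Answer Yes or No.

No

Total = 210 ≥ 150: provided.
Developer 1 (pledges 70, payoff 88): dropping to 0 → total 140, payoff 0. No gain.
Developer 2 (pledges 80, payoff 78): dropping to 0 → total 130, payoff 0. No gain.
Developer 3 (pledges 60, payoff 98): dropping to 0 → total 150, payoff 158. Profitable deviation.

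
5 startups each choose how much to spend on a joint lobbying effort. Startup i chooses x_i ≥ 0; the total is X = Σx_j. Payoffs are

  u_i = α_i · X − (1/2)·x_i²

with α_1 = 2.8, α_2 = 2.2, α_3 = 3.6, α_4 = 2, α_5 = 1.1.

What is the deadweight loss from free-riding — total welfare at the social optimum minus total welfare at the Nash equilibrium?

Startup i's FOC: ∂u_i/∂x_i = α_i − x_i = 0, so x_i* = α_i.
NE contributions = (2.8, 2.2, 3.6, 2, 1.1); X = 11.7.
W^NE = (Σα)·X − ½Σα_i² = 11.7² − ½·30.85 = 121.465.
Planner sets x_i = Σα_j = 11.7 for every i, so X^SO = 5·11.7 = 58.5.
W^SO = (Σα)·X^SO − ½·5·(Σα)² = (5/2)·11.7² = 342.225.
Deadweight loss = W^SO − W^NE = 220.76.

220.76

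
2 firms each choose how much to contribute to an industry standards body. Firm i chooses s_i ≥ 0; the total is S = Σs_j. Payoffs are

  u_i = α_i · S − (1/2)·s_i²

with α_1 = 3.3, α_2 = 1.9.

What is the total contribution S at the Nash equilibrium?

5.2

Firm i's FOC: ∂u_i/∂s_i = α_i − s_i = 0, so s_i* = α_i.
NE contributions = (3.3, 1.9); S = 5.2.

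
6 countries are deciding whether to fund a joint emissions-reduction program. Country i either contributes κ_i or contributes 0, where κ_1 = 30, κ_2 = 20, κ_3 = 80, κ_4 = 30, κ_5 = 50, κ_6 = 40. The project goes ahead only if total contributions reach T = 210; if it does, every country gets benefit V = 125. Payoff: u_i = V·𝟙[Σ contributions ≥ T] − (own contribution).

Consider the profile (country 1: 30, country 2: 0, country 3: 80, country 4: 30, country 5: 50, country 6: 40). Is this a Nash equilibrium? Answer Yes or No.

Total = 230 ≥ 210: provided.
Country 1 (pledges 30, payoff 95): dropping to 0 → total 200, payoff 0. No gain.
Country 2 (pledges 0, payoff 125): pledging 20 → total 250, payoff 105. No gain.
Country 3 (pledges 80, payoff 45): dropping to 0 → total 150, payoff 0. No gain.
Country 4 (pledges 30, payoff 95): dropping to 0 → total 200, payoff 0. No gain.
Country 5 (pledges 50, payoff 75): dropping to 0 → total 180, payoff 0. No gain.
Country 6 (pledges 40, payoff 85): dropping to 0 → total 190, payoff 0. No gain.

Yes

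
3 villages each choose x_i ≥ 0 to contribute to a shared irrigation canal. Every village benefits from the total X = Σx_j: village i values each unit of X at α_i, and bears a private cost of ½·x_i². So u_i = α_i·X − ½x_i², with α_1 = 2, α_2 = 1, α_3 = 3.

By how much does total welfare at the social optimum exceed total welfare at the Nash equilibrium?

25

Village i's FOC: ∂u_i/∂x_i = α_i − x_i = 0, so x_i* = α_i.
NE contributions = (2, 1, 3); X = 6.
W^NE = (Σα)·X − ½Σα_i² = 6² − ½·14 = 29.
Planner sets x_i = Σα_j = 6 for every i, so X^SO = 3·6 = 18.
W^SO = (Σα)·X^SO − ½·3·(Σα)² = (3/2)·6² = 54.
Deadweight loss = W^SO − W^NE = 25.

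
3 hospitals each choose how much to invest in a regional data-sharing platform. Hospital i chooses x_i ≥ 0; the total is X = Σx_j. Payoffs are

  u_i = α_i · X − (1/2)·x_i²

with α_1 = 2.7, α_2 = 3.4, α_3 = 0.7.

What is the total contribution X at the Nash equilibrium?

Hospital i's FOC: ∂u_i/∂x_i = α_i − x_i = 0, so x_i* = α_i.
NE contributions = (2.7, 3.4, 0.7); X = 6.8.

6.8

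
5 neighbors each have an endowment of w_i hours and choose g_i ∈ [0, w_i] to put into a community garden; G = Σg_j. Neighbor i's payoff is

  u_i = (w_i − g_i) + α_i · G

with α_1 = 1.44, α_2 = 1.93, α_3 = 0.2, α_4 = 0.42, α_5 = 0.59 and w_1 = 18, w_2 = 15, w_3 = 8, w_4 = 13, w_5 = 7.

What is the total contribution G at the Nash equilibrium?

∂u_i/∂g_i = α_i − 1, so neighbor i contributes w_i if α_i > 1, else 0.
α_i > 1 for i ∈ {1, 2}; NE contributions (18, 15, 0, 0, 0), G = 33.

33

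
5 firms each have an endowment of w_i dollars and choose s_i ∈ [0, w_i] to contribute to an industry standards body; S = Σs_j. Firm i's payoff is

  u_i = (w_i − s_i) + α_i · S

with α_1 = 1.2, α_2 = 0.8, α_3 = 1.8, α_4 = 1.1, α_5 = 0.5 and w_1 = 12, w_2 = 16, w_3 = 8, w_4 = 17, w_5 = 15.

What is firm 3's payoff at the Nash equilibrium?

66.6

∂u_i/∂s_i = α_i − 1, so firm i contributes w_i if α_i > 1, else 0.
α_i > 1 for i ∈ {1, 3, 4}; NE contributions (12, 0, 8, 17, 0), S = 37.
u_3 = (8 − 8) + 1.8·37 = 66.6.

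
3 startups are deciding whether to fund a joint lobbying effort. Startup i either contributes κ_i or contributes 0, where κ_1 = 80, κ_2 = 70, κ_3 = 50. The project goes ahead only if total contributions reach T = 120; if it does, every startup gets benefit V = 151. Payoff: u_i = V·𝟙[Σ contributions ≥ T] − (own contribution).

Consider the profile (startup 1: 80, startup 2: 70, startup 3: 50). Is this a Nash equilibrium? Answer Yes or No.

Total = 200 ≥ 120: provided.
Startup 1 (pledges 80, payoff 71): dropping to 0 → total 120, payoff 151. Profitable deviation.

No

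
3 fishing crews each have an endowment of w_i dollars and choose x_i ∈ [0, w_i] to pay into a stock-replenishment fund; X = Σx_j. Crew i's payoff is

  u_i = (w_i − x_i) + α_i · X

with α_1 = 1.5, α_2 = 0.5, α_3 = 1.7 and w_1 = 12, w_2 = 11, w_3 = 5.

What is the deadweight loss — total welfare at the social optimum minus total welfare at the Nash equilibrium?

∂u_i/∂x_i = α_i − 1, so crew i contributes w_i if α_i > 1, else 0.
α_i > 1 for i ∈ {1, 3}; NE contributions (12, 0, 5), X = 17.
W^NE = Σw_i − X^NE + (Σα_i)·X^NE = 28 + 2.7·17 = 73.9.
Planner: ∂(Σu_j)/∂x_i = Σα_j − 1 = 2.7 > 0, so everyone contributes w_i; X^SO = 28, W^SO = 28 + 2.7·28 = 103.6.
Deadweight loss = 29.7.

29.7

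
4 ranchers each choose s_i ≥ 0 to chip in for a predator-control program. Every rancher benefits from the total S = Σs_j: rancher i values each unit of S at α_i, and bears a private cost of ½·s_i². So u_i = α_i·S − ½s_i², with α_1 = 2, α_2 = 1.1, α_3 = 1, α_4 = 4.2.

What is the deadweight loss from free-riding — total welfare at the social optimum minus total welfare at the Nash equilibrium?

80.815

Rancher i's FOC: ∂u_i/∂s_i = α_i − s_i = 0, so s_i* = α_i.
NE contributions = (2, 1.1, 1, 4.2); S = 8.3.
W^NE = (Σα)·S − ½Σα_i² = 8.3² − ½·23.85 = 56.965.
Planner sets s_i = Σα_j = 8.3 for every i, so S^SO = 4·8.3 = 33.2.
W^SO = (Σα)·S^SO − ½·4·(Σα)² = (4/2)·8.3² = 137.78.
Deadweight loss = W^SO − W^NE = 80.815.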